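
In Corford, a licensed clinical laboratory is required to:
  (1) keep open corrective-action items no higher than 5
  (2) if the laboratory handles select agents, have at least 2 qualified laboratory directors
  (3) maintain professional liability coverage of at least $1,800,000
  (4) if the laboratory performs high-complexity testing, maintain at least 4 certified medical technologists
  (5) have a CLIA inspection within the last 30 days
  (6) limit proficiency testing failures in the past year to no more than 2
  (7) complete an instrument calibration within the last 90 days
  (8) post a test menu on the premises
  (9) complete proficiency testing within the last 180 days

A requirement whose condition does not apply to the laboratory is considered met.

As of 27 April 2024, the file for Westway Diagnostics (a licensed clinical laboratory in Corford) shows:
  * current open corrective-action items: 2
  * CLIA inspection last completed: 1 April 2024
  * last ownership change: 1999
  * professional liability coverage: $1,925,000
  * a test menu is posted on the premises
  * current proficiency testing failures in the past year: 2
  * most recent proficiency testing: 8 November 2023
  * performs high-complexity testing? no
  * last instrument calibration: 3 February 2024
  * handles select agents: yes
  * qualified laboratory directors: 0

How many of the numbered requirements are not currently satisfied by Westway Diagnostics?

1

1. open corrective-action items 2 ≤ 5 → met
2. condition 'handles select agents' holds; qualified laboratory directors 0 < 2 → not met
3. professional liability coverage $1,925,000 ≥ $1,800,000 → met
4. condition 'performs high-complexity testing' does not hold → requirement n/a → met
5. CLIA inspection 26 days ago vs limit 30 → met
6. proficiency testing failures in the past year 2 ≤ 2 → met
7. instrument calibration 84 days ago vs limit 90 → met
8. test menu present → met
9. proficiency testing 171 days ago vs limit 180 → met
Not met: 1 of 9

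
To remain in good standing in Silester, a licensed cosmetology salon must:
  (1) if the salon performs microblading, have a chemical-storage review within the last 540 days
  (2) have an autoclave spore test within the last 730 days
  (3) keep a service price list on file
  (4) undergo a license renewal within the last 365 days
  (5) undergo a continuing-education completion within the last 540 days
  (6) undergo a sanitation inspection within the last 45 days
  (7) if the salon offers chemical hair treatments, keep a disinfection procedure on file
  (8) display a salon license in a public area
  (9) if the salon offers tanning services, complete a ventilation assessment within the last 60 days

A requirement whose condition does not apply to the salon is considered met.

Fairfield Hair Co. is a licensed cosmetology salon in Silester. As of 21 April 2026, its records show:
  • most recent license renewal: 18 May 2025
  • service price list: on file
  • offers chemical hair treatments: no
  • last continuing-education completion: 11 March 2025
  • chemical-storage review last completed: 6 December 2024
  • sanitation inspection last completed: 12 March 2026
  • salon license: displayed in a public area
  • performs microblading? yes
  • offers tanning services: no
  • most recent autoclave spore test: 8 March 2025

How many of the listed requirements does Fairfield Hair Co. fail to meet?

0

1. condition 'performs microblading' holds; chemical-storage review 501 days ago vs limit 540 → met
2. autoclave spore test 409 days ago vs limit 730 → met
3. service price list present → met
4. license renewal 338 days ago vs limit 365 → met
5. continuing-education completion 406 days ago vs limit 540 → met
6. sanitation inspection 40 days ago vs limit 45 → met
7. condition 'offers chemical hair treatments' does not hold → requirement n/a → met
8. salon license present → met
9. condition 'offers tanning services' does not hold → requirement n/a → met
Not met: 0 of 9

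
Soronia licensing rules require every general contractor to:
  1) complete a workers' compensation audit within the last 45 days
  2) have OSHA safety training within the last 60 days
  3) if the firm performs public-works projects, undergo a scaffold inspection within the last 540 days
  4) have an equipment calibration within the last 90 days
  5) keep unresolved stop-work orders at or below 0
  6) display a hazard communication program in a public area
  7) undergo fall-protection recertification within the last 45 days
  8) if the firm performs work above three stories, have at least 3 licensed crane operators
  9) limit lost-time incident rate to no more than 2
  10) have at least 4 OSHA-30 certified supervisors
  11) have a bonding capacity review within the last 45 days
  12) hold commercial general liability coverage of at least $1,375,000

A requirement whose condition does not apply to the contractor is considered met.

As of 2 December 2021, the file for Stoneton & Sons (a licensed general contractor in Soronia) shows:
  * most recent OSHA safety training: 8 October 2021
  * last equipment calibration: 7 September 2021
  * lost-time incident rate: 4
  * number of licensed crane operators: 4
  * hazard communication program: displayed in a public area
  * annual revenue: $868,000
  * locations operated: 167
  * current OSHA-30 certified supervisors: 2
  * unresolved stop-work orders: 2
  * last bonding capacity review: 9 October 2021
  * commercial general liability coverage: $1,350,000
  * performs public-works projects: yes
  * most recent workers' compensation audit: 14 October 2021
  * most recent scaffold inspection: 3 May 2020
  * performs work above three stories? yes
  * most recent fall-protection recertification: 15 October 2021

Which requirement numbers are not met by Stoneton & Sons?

1, 3, 5, 7, 9, 10, 11, 12

1. workers' compensation audit 49 days ago vs limit 45 → not met
2. OSHA safety training 55 days ago vs limit 60 → met
3. condition 'performs public-works projects' holds; scaffold inspection 578 days ago vs limit 540 → not met
4. equipment calibration 86 days ago vs limit 90 → met
5. unresolved stop-work orders 2 > 0 → not met
6. hazard communication program present → met
7. fall-protection recertification 48 days ago vs limit 45 → not met
8. condition 'performs work above three stories' holds; licensed crane operators 4 ≥ 3 → met
9. lost-time incident rate 4 > 2 → not met
10. OSHA-30 certified supervisors 2 < 4 → not met
11. bonding capacity review 54 days ago vs limit 45 → not met
12. commercial general liability coverage $1,350,000 < $1,375,000 → not met
Not met: 1, 3, 5, 7, 9, 10, 11, 12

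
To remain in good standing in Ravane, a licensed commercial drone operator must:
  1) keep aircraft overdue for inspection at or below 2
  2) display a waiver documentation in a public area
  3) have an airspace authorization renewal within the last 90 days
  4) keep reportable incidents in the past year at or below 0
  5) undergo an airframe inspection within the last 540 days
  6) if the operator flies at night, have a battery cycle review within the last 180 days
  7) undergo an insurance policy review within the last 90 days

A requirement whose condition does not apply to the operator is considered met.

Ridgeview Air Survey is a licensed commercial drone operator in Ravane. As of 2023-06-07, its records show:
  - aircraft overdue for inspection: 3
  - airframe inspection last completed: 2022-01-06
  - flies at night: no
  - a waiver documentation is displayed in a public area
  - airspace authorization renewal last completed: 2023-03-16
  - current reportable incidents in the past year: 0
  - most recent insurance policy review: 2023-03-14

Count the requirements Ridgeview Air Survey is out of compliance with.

1. aircraft overdue for inspection 3 > 2 → not met
2. waiver documentation present → met
3. airspace authorization renewal 83 days ago vs limit 90 → met
4. reportable incidents in the past year 0 ≤ 0 → met
5. airframe inspection 517 days ago vs limit 540 → met
6. condition 'flies at night' does not hold → requirement n/a → met
7. insurance policy review 85 days ago vs limit 90 → met
Not met: 1 of 7

1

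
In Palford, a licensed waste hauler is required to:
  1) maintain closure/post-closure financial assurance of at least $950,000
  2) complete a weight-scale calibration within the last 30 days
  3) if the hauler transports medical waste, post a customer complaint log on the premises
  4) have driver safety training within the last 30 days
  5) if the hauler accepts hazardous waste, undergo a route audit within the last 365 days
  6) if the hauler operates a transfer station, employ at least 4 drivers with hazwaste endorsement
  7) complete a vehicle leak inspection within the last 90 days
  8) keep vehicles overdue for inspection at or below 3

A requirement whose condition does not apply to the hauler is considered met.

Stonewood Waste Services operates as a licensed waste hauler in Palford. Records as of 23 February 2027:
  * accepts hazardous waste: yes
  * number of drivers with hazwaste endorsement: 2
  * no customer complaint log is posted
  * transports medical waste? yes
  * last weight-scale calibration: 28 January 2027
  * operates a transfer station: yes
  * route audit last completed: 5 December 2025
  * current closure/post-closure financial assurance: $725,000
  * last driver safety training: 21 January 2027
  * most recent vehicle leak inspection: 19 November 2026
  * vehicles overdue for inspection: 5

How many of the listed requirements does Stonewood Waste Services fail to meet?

7

1. closure/post-closure financial assurance $725,000 < $950,000 → not met
2. weight-scale calibration 26 days ago vs limit 30 → met
3. condition 'transports medical waste' holds; customer complaint log absent → not met
4. driver safety training 33 days ago vs limit 30 → not met
5. condition 'accepts hazardous waste' holds; route audit 445 days ago vs limit 365 → not met
6. condition 'operates a transfer station' holds; drivers with hazwaste endorsement 2 < 4 → not met
7. vehicle leak inspection 96 days ago vs limit 90 → not met
8. vehicles overdue for inspection 5 > 3 → not met
Not met: 7 of 8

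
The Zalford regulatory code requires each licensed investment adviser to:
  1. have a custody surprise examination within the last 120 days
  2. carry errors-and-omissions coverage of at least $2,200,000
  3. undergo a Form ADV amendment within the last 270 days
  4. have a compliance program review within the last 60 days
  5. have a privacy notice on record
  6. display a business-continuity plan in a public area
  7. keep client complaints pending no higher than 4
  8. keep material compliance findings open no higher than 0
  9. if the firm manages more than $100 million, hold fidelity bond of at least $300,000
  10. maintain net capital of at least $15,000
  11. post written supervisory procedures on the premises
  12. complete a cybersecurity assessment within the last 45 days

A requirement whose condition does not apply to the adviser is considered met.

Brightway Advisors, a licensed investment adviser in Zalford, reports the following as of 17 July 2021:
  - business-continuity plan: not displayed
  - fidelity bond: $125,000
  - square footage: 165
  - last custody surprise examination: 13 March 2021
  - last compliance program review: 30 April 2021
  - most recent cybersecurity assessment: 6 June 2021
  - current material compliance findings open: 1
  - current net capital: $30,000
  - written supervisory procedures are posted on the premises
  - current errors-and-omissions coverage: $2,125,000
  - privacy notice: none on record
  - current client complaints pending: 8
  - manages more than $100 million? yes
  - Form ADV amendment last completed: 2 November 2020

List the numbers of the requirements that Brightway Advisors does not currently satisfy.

1, 2, 4, 5, 6, 7, 8, 9

1. custody surprise examination 126 days ago vs limit 120 → not met
2. errors-and-omissions coverage $2,125,000 < $2,200,000 → not met
3. Form ADV amendment 257 days ago vs limit 270 → met
4. compliance program review 78 days ago vs limit 60 → not met
5. privacy notice absent → not met
6. business-continuity plan absent → not met
7. client complaints pending 8 > 4 → not met
8. material compliance findings open 1 > 0 → not met
9. condition 'manages more than $100 million' holds; fidelity bond $125,000 < $300,000 → not met
10. net capital $30,000 ≥ $15,000 → met
11. written supervisory procedures present → met
12. cybersecurity assessment 41 days ago vs limit 45 → met
Not met: 1, 2, 4, 5, 6, 7, 8, 9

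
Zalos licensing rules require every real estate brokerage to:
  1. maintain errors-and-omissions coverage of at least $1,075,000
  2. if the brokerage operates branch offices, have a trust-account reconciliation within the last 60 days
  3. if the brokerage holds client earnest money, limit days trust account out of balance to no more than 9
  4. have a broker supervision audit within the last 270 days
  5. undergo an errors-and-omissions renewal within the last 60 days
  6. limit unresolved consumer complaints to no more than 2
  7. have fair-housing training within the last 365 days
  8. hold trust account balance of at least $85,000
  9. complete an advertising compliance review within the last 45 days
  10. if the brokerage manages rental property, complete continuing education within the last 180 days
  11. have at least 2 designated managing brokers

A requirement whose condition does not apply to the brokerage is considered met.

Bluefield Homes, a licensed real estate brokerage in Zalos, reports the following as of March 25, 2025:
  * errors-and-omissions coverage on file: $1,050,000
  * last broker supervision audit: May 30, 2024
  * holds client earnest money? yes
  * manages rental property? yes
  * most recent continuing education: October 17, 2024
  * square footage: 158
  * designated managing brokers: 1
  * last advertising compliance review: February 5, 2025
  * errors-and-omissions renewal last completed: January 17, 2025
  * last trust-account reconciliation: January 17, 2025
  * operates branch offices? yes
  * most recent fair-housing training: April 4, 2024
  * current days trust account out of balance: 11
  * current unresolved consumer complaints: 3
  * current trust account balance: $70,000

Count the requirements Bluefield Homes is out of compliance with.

1. errors-and-omissions coverage $1,050,000 < $1,075,000 → not met
2. condition 'operates branch offices' holds; trust-account reconciliation 67 days ago vs limit 60 → not met
3. condition 'holds client earnest money' holds; days trust account out of balance 11 > 9 → not met
4. broker supervision audit 299 days ago vs limit 270 → not met
5. errors-and-omissions renewal 67 days ago vs limit 60 → not met
6. unresolved consumer complaints 3 > 2 → not met
7. fair-housing training 355 days ago vs limit 365 → met
8. trust account balance $70,000 < $85,000 → not met
9. advertising compliance review 48 days ago vs limit 45 → not met
10. condition 'manages rental property' holds; continuing education 159 days ago vs limit 180 → met
11. designated managing brokers 1 < 2 → not met
Not met: 9 of 11

9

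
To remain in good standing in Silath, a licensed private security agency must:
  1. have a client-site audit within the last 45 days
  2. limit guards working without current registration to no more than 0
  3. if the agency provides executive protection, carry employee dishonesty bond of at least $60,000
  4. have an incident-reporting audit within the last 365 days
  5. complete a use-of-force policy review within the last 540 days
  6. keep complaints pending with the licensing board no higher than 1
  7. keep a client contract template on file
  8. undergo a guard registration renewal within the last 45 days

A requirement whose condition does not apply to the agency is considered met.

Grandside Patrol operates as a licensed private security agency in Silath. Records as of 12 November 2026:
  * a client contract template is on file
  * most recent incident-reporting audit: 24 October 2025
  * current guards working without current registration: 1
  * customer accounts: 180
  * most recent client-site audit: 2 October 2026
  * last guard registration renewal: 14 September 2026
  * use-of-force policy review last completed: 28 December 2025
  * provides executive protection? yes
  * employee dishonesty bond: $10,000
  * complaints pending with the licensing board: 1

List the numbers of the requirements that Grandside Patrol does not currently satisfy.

1. client-site audit 41 days ago vs limit 45 → met
2. guards working without current registration 1 > 0 → not met
3. condition 'provides executive protection' holds; employee dishonesty bond $10,000 < $60,000 → not met
4. incident-reporting audit 384 days ago vs limit 365 → not met
5. use-of-force policy review 319 days ago vs limit 540 → met
6. complaints pending with the licensing board 1 ≤ 1 → met
7. client contract template present → met
8. guard registration renewal 59 days ago vs limit 45 → not met
Not met: 2, 3, 4, 8

2, 3, 4, 8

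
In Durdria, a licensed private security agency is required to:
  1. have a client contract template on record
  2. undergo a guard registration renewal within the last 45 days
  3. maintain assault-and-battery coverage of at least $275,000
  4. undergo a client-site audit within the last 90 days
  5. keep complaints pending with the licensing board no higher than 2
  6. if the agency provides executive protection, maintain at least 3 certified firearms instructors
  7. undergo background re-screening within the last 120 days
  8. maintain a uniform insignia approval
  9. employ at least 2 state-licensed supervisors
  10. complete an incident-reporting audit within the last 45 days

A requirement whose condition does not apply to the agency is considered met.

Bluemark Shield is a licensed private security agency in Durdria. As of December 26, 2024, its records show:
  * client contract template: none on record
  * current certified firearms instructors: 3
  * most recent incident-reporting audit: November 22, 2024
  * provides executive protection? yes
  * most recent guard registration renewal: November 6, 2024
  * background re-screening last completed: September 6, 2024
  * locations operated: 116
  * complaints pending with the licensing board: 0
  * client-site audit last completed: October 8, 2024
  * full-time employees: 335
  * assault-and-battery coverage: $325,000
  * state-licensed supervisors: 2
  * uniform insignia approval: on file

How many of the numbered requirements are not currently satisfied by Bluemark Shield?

1. client contract template absent → not met
2. guard registration renewal 50 days ago vs limit 45 → not met
3. assault-and-battery coverage $325,000 ≥ $275,000 → met
4. client-site audit 79 days ago vs limit 90 → met
5. complaints pending with the licensing board 0 ≤ 2 → met
6. condition 'provides executive protection' holds; certified firearms instructors 3 ≥ 3 → met
7. background re-screening 111 days ago vs limit 120 → met
8. uniform insignia approval present → met
9. state-licensed supervisors 2 ≥ 2 → met
10. incident-reporting audit 34 days ago vs limit 45 → met
Not met: 2 of 10

2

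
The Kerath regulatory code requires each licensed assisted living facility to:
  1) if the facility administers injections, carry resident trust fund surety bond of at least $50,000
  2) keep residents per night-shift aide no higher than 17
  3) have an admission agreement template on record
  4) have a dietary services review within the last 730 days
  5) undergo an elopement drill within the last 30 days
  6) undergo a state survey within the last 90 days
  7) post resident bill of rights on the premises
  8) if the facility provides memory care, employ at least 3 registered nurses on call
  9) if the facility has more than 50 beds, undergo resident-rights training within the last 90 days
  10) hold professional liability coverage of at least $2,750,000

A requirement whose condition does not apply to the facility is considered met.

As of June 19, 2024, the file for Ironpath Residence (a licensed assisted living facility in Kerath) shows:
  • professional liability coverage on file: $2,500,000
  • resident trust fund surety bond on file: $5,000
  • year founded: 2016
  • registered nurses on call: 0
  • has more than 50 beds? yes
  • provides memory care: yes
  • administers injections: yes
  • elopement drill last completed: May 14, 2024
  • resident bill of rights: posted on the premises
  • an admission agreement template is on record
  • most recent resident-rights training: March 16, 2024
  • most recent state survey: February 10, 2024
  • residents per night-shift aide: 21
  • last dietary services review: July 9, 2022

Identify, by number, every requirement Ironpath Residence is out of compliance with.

1, 2, 5, 6, 8, 9, 10

1. condition 'administers injections' holds; resident trust fund surety bond $5,000 < $50,000 → not met
2. residents per night-shift aide 21 > 17 → not met
3. admission agreement template present → met
4. dietary services review 711 days ago vs limit 730 → met
5. elopement drill 36 days ago vs limit 30 → not met
6. state survey 130 days ago vs limit 90 → not met
7. resident bill of rights present → met
8. condition 'provides memory care' holds; registered nurses on call 0 < 3 → not met
9. condition 'has more than 50 beds' holds; resident-rights training 95 days ago vs limit 90 → not met
10. professional liability coverage $2,500,000 < $2,750,000 → not met
Not met: 1, 2, 5, 6, 8, 9, 10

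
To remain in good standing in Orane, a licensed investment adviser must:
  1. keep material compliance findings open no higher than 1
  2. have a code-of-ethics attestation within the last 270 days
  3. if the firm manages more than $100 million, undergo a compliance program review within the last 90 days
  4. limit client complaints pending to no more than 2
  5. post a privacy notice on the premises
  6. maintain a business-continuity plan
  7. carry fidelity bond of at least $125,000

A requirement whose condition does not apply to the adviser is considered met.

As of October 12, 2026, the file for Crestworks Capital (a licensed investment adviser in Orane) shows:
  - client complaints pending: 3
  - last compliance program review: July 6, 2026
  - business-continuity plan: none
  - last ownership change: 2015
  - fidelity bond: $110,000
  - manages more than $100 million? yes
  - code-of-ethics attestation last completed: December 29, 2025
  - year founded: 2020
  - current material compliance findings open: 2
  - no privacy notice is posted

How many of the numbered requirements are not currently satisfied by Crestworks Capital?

1. material compliance findings open 2 > 1 → not met
2. code-of-ethics attestation 287 days ago vs limit 270 → not met
3. condition 'manages more than $100 million' holds; compliance program review 98 days ago vs limit 90 → not met
4. client complaints pending 3 > 2 → not met
5. privacy notice absent → not met
6. business-continuity plan absent → not met
7. fidelity bond $110,000 < $125,000 → not met
Not met: 7 of 7

7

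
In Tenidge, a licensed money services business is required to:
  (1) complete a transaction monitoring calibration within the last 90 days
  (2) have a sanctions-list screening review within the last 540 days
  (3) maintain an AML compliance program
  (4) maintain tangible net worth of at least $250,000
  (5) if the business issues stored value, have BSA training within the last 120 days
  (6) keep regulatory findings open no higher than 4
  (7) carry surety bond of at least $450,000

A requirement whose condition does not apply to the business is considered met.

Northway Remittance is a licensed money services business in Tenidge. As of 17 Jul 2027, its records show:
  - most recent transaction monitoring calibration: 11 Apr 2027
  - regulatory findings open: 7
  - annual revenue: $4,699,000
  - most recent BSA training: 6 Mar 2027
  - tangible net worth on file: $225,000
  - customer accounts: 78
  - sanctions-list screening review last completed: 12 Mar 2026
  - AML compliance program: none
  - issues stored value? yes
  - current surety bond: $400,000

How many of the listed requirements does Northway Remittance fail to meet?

1. transaction monitoring calibration 97 days ago vs limit 90 → not met
2. sanctions-list screening review 492 days ago vs limit 540 → met
3. AML compliance program absent → not met
4. tangible net worth $225,000 < $250,000 → not met
5. condition 'issues stored value' holds; BSA training 133 days ago vs limit 120 → not met
6. regulatory findings open 7 > 4 → not met
7. surety bond $400,000 < $450,000 → not met
Not met: 6 of 7

6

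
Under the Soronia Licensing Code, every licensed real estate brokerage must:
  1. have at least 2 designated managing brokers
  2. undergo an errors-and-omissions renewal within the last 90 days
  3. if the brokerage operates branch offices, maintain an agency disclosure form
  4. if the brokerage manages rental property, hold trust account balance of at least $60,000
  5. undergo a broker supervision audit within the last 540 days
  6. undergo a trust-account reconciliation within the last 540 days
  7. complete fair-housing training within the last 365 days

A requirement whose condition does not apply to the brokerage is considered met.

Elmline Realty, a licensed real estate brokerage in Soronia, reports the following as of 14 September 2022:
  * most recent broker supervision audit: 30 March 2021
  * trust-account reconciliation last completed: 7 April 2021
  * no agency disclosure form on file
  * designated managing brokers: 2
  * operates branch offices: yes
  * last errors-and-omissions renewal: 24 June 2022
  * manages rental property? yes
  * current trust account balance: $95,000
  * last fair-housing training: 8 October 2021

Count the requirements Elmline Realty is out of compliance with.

1

1. designated managing brokers 2 ≥ 2 → met
2. errors-and-omissions renewal 82 days ago vs limit 90 → met
3. condition 'operates branch offices' holds; agency disclosure form absent → not met
4. condition 'manages rental property' holds; trust account balance $95,000 ≥ $60,000 → met
5. broker supervision audit 533 days ago vs limit 540 → met
6. trust-account reconciliation 525 days ago vs limit 540 → met
7. fair-housing training 341 days ago vs limit 365 → met
Not met: 1 of 7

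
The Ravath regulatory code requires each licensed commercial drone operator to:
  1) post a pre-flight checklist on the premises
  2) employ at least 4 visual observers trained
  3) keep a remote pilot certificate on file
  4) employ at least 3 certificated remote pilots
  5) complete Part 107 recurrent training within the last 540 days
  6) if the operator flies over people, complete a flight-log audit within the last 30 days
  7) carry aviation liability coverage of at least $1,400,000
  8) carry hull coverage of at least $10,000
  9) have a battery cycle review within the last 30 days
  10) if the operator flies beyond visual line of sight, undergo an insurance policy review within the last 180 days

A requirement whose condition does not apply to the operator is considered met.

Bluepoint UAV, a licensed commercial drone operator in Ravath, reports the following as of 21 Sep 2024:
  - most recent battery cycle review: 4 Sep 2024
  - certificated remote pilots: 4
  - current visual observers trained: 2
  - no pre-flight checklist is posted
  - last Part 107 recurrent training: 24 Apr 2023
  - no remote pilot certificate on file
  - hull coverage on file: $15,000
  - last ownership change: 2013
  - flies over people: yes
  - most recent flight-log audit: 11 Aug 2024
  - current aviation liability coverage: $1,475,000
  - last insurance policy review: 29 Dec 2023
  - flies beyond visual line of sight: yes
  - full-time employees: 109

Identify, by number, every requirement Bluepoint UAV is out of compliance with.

1, 2, 3, 6, 10

1. pre-flight checklist absent → not met
2. visual observers trained 2 < 4 → not met
3. remote pilot certificate absent → not met
4. certificated remote pilots 4 ≥ 3 → met
5. Part 107 recurrent training 516 days ago vs limit 540 → met
6. condition 'flies over people' holds; flight-log audit 41 days ago vs limit 30 → not met
7. aviation liability coverage $1,475,000 ≥ $1,400,000 → met
8. hull coverage $15,000 ≥ $10,000 → met
9. battery cycle review 17 days ago vs limit 30 → met
10. condition 'flies beyond visual line of sight' holds; insurance policy review 267 days ago vs limit 180 → not met
Not met: 1, 2, 3, 6, 10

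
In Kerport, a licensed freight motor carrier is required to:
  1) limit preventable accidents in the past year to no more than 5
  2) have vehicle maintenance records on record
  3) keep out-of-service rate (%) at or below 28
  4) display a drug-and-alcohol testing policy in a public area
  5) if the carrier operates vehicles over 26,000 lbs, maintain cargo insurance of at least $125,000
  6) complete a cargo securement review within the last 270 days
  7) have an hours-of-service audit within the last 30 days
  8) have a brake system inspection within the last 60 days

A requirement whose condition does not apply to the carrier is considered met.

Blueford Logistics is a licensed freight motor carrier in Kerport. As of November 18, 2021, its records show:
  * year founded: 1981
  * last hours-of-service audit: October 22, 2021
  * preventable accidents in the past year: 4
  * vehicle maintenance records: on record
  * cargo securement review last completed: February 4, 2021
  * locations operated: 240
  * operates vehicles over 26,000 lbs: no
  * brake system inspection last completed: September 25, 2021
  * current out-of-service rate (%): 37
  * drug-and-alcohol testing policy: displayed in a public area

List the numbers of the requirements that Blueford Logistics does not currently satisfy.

1. preventable accidents in the past year 4 ≤ 5 → met
2. vehicle maintenance records present → met
3. out-of-service rate (%) 37 > 28 → not met
4. drug-and-alcohol testing policy present → met
5. condition 'operates vehicles over 26,000 lbs' does not hold → requirement n/a → met
6. cargo securement review 287 days ago vs limit 270 → not met
7. hours-of-service audit 27 days ago vs limit 30 → met
8. brake system inspection 54 days ago vs limit 60 → met
Not met: 3, 6

3, 6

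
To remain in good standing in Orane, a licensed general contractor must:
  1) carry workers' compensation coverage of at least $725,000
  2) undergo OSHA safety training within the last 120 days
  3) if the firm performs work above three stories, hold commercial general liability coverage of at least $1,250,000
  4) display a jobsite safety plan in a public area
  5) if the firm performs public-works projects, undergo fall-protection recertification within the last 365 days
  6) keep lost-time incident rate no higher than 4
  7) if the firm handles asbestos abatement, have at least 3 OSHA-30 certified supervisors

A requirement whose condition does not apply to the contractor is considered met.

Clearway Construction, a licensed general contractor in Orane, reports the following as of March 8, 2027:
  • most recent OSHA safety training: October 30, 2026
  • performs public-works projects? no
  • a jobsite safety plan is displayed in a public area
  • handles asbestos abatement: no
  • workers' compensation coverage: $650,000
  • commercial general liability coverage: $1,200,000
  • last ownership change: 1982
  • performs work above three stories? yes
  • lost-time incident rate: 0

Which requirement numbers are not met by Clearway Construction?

1, 2, 3

1. workers' compensation coverage $650,000 < $725,000 → not met
2. OSHA safety training 129 days ago vs limit 120 → not met
3. condition 'performs work above three stories' holds; commercial general liability coverage $1,200,000 < $1,250,000 → not met
4. jobsite safety plan present → met
5. condition 'performs public-works projects' does not hold → requirement n/a → met
6. lost-time incident rate 0 ≤ 4 → met
7. condition 'handles asbestos abatement' does not hold → requirement n/a → met
Not met: 1, 2, 3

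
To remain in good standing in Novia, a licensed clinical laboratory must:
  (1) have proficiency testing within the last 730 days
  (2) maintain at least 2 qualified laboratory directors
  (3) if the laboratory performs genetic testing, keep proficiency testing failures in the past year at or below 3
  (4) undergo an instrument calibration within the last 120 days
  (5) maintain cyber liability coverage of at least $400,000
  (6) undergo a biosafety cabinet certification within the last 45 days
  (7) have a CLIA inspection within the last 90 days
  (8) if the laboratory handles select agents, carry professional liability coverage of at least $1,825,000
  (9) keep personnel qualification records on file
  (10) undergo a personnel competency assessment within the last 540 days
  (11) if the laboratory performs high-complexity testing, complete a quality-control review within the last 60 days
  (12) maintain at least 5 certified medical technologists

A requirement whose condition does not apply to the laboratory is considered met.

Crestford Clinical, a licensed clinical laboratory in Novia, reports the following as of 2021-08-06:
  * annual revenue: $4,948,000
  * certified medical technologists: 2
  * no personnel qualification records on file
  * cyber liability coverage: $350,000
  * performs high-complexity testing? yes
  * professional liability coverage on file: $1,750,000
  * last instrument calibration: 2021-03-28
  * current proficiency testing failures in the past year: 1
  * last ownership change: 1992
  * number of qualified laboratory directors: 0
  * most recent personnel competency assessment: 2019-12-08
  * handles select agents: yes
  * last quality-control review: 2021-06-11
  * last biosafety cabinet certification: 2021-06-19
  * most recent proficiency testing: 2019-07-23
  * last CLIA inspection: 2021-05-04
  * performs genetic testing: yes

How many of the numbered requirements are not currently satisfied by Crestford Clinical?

10

1. proficiency testing 745 days ago vs limit 730 → not met
2. qualified laboratory directors 0 < 2 → not met
3. condition 'performs genetic testing' holds; proficiency testing failures in the past year 1 ≤ 3 → met
4. instrument calibration 131 days ago vs limit 120 → not met
5. cyber liability coverage $350,000 < $400,000 → not met
6. biosafety cabinet certification 48 days ago vs limit 45 → not met
7. CLIA inspection 94 days ago vs limit 90 → not met
8. condition 'handles select agents' holds; professional liability coverage $1,750,000 < $1,825,000 → not met
9. personnel qualification records absent → not met
10. personnel competency assessment 607 days ago vs limit 540 → not met
11. condition 'performs high-complexity testing' holds; quality-control review 56 days ago vs limit 60 → met
12. certified medical technologists 2 < 5 → not met
Not met: 10 of 12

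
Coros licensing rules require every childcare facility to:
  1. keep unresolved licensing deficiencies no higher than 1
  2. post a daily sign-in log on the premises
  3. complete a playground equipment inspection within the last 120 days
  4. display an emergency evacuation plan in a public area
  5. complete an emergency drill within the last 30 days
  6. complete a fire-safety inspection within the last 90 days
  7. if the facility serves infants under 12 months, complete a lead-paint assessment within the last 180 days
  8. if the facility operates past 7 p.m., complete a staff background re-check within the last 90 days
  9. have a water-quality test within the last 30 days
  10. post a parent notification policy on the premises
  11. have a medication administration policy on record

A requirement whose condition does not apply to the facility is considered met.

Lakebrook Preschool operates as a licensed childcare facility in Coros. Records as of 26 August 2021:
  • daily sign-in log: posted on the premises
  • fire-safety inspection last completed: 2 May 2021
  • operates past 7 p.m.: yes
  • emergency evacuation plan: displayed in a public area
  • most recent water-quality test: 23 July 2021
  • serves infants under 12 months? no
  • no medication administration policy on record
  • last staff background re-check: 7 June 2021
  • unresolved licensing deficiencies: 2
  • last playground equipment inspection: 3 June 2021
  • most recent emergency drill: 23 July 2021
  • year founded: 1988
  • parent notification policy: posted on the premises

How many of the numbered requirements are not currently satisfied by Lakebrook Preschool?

1. unresolved licensing deficiencies 2 > 1 → not met
2. daily sign-in log present → met
3. playground equipment inspection 84 days ago vs limit 120 → met
4. emergency evacuation plan present → met
5. emergency drill 34 days ago vs limit 30 → not met
6. fire-safety inspection 116 days ago vs limit 90 → not met
7. condition 'serves infants under 12 months' does not hold → requirement n/a → met
8. condition 'operates past 7 p.m.' holds; staff background re-check 80 days ago vs limit 90 → met
9. water-quality test 34 days ago vs limit 30 → not met
10. parent notification policy present → met
11. medication administration policy absent → not met
Not met: 5 of 11

5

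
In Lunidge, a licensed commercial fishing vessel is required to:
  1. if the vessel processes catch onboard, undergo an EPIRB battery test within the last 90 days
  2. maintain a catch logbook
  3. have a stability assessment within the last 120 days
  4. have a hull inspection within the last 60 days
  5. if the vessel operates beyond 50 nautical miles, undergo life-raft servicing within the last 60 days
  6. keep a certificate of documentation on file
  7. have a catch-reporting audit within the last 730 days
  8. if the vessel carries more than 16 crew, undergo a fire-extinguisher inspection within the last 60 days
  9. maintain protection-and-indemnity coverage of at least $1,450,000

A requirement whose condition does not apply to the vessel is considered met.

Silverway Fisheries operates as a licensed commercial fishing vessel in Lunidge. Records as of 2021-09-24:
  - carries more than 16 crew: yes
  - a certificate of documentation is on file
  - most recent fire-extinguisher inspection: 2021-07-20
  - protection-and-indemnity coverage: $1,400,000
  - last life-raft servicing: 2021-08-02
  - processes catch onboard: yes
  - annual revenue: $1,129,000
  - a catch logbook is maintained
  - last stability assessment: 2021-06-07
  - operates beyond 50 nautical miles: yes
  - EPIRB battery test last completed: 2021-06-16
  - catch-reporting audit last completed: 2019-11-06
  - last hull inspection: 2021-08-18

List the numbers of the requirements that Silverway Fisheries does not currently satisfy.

1, 8, 9

1. condition 'processes catch onboard' holds; EPIRB battery test 100 days ago vs limit 90 → not met
2. catch logbook present → met
3. stability assessment 109 days ago vs limit 120 → met
4. hull inspection 37 days ago vs limit 60 → met
5. condition 'operates beyond 50 nautical miles' holds; life-raft servicing 53 days ago vs limit 60 → met
6. certificate of documentation present → met
7. catch-reporting audit 688 days ago vs limit 730 → met
8. condition 'carries more than 16 crew' holds; fire-extinguisher inspection 66 days ago vs limit 60 → not met
9. protection-and-indemnity coverage $1,400,000 < $1,450,000 → not met
Not met: 1, 8, 9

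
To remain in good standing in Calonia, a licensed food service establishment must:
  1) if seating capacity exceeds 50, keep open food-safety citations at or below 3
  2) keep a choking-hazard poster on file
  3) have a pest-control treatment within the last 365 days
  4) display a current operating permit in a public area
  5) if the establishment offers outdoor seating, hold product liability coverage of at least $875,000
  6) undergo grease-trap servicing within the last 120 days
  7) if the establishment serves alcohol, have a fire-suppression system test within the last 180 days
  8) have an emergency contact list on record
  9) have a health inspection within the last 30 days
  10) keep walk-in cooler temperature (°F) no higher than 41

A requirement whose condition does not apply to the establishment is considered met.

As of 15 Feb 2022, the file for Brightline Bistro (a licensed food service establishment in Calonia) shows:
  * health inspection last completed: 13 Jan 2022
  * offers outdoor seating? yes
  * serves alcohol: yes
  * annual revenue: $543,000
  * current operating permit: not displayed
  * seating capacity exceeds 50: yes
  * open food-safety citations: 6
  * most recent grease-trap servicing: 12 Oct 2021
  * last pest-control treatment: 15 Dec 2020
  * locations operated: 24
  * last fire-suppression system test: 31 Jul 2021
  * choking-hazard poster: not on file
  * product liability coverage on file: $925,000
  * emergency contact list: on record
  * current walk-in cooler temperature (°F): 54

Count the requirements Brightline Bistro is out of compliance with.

8

1. condition 'seating capacity exceeds 50' holds; open food-safety citations 6 > 3 → not met
2. choking-hazard poster absent → not met
3. pest-control treatment 427 days ago vs limit 365 → not met
4. current operating permit absent → not met
5. condition 'offers outdoor seating' holds; product liability coverage $925,000 ≥ $875,000 → met
6. grease-trap servicing 126 days ago vs limit 120 → not met
7. condition 'serves alcohol' holds; fire-suppression system test 199 days ago vs limit 180 → not met
8. emergency contact list present → met
9. health inspection 33 days ago vs limit 30 → not met
10. walk-in cooler temperature (°F) 54 > 41 → not met
Not met: 8 of 10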